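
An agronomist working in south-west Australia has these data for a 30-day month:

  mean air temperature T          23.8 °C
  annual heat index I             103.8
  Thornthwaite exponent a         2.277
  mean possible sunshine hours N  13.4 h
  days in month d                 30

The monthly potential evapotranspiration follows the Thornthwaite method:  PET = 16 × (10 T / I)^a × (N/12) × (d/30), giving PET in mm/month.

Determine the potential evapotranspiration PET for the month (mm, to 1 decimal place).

10T/I = 10 × 23.8 / 103.8 = 2.2929
(10T/I)^a = 2.2929^2.277 = 6.6160
Uncorrected PET = 16 × 6.6160 = 105.856 mm
Correction = (N/12)(d/30) = (13.4/12)(30/30) = 1.1167
PET = 105.856 × 1.1167 = 118.209 mm/month

118.2 mm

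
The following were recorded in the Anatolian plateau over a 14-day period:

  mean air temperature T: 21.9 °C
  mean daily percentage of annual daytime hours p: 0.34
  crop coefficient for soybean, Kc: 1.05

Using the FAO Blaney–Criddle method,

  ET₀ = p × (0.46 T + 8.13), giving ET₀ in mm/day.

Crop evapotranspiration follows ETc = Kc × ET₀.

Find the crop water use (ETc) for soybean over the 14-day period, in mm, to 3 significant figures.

ET₀ = 0.34 × (0.46 × 21.9 + 8.13) = 0.34 × 18.204 = 6.1894 mm/d
ETc = Kc × ET₀ = 1.05 × 6.1894 = 6.4989 mm/d
Over 14 days: 6.4989 × 14 = 90.985 mm

91.0 mm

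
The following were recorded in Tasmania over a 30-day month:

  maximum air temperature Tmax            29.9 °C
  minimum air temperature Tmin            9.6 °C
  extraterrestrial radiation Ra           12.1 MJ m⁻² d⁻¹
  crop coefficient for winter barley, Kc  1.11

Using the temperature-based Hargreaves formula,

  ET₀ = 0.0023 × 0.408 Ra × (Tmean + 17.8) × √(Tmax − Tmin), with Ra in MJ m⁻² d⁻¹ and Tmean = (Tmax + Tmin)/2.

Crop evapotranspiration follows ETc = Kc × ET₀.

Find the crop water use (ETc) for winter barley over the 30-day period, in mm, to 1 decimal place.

Tmean = (29.9 + 9.6)/2 = 19.75 °C
0.408 Ra = 0.408 × 12.1 = 4.9368 mm/d equivalent
ET₀ = 0.0023 × 4.9368 × (19.75 + 17.8) × √20.3 = 0.0023 × 4.9368 × 37.55 × 4.5056 = 1.9210 mm/d
ETc = Kc × ET₀ = 1.11 × 1.9210 = 2.1323 mm/d
Over 30 days: 2.1323 × 30 = 63.969 mm

64.0 mm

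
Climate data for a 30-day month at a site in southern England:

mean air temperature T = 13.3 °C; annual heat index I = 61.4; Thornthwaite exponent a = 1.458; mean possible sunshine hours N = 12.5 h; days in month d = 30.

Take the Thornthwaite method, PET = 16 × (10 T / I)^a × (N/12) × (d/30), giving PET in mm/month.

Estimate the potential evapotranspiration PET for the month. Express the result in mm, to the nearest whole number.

10T/I = 10 × 13.3 / 61.4 = 2.1661
(10T/I)^a = 2.1661^1.458 = 3.0862
Uncorrected PET = 16 × 3.0862 = 49.379 mm
Correction = (N/12)(d/30) = (12.5/12)(30/30) = 1.0417
PET = 49.379 × 1.0417 = 51.438 mm/month

51 mm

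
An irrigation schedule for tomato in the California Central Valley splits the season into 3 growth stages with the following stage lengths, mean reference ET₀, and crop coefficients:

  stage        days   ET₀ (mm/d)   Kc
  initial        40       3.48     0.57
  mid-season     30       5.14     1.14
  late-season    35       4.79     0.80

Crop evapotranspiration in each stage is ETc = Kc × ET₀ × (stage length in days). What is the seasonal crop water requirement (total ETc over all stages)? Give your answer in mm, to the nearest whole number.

initial: 0.57 × 3.48 × 40 = 79.34 mm
mid-season: 1.14 × 5.14 × 30 = 175.79 mm
late-season: 0.80 × 4.79 × 35 = 134.12 mm
Seasonal total = 389.25 mm

389 mm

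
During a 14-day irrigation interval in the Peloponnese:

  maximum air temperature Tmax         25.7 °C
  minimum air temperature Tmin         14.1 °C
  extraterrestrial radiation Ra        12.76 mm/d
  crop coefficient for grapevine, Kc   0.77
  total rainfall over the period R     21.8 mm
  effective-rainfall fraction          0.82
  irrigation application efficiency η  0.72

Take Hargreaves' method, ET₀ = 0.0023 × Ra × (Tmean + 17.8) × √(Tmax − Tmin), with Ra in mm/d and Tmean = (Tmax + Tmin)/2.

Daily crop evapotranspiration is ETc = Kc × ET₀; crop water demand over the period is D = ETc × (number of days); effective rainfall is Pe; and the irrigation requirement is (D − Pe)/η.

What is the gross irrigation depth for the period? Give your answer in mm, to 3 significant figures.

31.6 mm

Tmean = (25.7 + 14.1)/2 = 19.90 °C
ET₀ = 0.0023 × 12.76 × (19.90 + 17.8) × √11.6 = 0.0023 × 12.76 × 37.70 × 3.4059 = 3.7684 mm/d
ETc = Kc × ET₀ = 0.77 × 3.7684 = 2.9017 mm/d
Crop demand D = ETc × 14 d = 2.9017 × 14 = 40.624 mm
Pe = 0.82 × 21.8 = 17.876 mm
D − Pe = 40.624 − 17.876 = 22.748 mm
Gross irrigation = 22.748 / 0.72 = 31.594 mm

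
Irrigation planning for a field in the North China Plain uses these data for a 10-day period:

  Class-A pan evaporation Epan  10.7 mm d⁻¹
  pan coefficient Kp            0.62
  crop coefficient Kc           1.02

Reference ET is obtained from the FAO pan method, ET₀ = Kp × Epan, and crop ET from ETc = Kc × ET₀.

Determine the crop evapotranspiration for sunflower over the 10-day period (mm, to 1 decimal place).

67.7 mm

ET₀ = 0.62 × 10.7 = 6.6340 mm/d
ETc = Kc × ET₀ = 1.02 × 6.6340 = 6.7667 mm/d
Over 10 days: 6.7667 × 10 = 67.667 mm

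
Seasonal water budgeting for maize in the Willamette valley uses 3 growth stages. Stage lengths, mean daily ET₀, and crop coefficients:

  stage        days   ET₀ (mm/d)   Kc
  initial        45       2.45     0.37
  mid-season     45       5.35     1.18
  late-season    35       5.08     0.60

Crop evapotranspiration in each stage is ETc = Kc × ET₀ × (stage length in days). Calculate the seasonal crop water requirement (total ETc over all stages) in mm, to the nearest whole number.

initial: 0.37 × 2.45 × 45 = 40.79 mm
mid-season: 1.18 × 5.35 × 45 = 284.09 mm
late-season: 0.60 × 5.08 × 35 = 106.68 mm
Seasonal total = 431.56 mm

432 mm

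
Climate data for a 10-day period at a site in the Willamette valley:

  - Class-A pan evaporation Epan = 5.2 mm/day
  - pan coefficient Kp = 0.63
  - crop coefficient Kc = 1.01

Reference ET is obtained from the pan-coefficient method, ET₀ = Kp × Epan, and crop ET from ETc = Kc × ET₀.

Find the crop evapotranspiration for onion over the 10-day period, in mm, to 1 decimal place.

33.1 mm

ET₀ = 0.63 × 5.2 = 3.2760 mm/d
ETc = Kc × ET₀ = 1.01 × 3.2760 = 3.3088 mm/d
Over 10 days: 3.3088 × 10 = 33.088 mm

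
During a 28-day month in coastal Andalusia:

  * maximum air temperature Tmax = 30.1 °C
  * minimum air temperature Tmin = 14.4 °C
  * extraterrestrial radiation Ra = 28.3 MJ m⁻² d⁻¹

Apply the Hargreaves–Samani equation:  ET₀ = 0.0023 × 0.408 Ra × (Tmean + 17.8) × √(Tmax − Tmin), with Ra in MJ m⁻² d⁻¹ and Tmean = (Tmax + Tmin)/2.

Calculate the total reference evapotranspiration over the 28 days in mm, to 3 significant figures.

Tmean = (30.1 + 14.4)/2 = 22.25 °C
0.408 Ra = 0.408 × 28.3 = 11.5464 mm/d equivalent
ET₀ = 0.0023 × 11.5464 × (22.25 + 17.8) × √15.7 = 0.0023 × 11.5464 × 40.05 × 3.9623 = 4.2143 mm/d
Over 28 days: 4.2143 × 28 = 118.000 mm

118 mm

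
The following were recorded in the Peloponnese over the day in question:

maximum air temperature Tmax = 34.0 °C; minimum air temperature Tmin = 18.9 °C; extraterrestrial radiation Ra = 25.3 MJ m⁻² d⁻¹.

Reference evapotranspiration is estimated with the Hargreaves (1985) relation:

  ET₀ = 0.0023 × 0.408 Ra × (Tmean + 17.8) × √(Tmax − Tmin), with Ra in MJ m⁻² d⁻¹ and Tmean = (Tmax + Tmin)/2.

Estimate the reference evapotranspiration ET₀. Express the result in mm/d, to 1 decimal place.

Tmean = (34.0 + 18.9)/2 = 26.45 °C
0.408 Ra = 0.408 × 25.3 = 10.3224 mm/d equivalent
ET₀ = 0.0023 × 10.3224 × (26.45 + 17.8) × √15.1 = 0.0023 × 10.3224 × 44.25 × 3.8859 = 4.0824 mm/d

4.1 mm/d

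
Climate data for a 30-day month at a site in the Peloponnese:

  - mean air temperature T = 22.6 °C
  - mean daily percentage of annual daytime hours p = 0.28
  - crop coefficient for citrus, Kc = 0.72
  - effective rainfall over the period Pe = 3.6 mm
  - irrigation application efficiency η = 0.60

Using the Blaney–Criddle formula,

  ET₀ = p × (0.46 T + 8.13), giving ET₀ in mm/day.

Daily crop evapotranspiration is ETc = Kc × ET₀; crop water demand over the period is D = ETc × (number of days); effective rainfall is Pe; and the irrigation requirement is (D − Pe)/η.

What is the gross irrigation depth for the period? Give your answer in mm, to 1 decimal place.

180.7 mm

ET₀ = 0.28 × (0.46 × 22.6 + 8.13) = 0.28 × 18.526 = 5.1873 mm/d
ETc = Kc × ET₀ = 0.72 × 5.1873 = 3.7349 mm/d
Crop demand D = ETc × 30 d = 3.7349 × 30 = 112.047 mm
D − Pe = 112.047 − 3.6 = 108.447 mm
Gross irrigation = 108.447 / 0.60 = 180.745 mm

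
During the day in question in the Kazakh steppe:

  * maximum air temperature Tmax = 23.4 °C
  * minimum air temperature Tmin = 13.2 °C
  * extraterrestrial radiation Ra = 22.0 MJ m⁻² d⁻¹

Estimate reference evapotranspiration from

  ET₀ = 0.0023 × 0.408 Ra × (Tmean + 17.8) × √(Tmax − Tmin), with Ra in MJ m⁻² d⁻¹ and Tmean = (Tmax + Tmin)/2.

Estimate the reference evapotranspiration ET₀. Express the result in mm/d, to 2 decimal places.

Tmean = (23.4 + 13.2)/2 = 18.30 °C
0.408 Ra = 0.408 × 22.0 = 8.9760 mm/d equivalent
ET₀ = 0.0023 × 8.9760 × (18.30 + 17.8) × √10.2 = 0.0023 × 8.9760 × 36.10 × 3.1937 = 2.3802 mm/d

2.38 mm/d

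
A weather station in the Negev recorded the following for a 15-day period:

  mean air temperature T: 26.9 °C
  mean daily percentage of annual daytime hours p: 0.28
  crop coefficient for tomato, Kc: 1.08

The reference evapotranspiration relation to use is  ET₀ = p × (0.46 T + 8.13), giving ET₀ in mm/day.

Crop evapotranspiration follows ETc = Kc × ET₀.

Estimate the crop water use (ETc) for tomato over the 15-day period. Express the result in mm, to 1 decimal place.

ET₀ = 0.28 × (0.46 × 26.9 + 8.13) = 0.28 × 20.504 = 5.7411 mm/d
ETc = Kc × ET₀ = 1.08 × 5.7411 = 6.2004 mm/d
Over 15 days: 6.2004 × 15 = 93.006 mm

93.0 mm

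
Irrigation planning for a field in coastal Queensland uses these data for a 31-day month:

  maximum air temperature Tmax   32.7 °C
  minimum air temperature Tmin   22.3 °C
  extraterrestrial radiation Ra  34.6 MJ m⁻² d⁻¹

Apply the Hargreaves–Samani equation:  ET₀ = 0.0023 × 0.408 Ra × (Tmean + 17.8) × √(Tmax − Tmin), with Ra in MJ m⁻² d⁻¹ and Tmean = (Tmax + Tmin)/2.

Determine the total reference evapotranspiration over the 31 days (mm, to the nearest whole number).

147 mm

Tmean = (32.7 + 22.3)/2 = 27.50 °C
0.408 Ra = 0.408 × 34.6 = 14.1168 mm/d equivalent
ET₀ = 0.0023 × 14.1168 × (27.50 + 17.8) × √10.4 = 0.0023 × 14.1168 × 45.30 × 3.2249 = 4.7433 mm/d
Over 31 days: 4.7433 × 31 = 147.042 mm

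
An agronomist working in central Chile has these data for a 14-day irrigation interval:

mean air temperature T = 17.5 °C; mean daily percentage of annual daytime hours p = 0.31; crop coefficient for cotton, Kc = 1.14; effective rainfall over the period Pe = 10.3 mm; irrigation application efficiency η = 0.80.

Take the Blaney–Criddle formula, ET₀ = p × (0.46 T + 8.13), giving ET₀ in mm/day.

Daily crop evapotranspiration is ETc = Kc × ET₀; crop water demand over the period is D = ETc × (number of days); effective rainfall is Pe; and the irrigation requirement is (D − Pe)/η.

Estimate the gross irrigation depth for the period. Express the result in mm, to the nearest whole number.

87 mm

ET₀ = 0.31 × (0.46 × 17.5 + 8.13) = 0.31 × 16.180 = 5.0158 mm/d
ETc = Kc × ET₀ = 1.14 × 5.0158 = 5.7180 mm/d
Crop demand D = ETc × 14 d = 5.7180 × 14 = 80.052 mm
D − Pe = 80.052 − 10.3 = 69.752 mm
Gross irrigation = 69.752 / 0.80 = 87.190 mm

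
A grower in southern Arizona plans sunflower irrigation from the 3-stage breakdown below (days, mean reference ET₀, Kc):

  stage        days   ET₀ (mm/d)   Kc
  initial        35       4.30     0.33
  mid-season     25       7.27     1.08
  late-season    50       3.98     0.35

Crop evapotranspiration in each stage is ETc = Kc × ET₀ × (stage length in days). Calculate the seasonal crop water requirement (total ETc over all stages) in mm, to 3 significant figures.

initial: 0.33 × 4.30 × 35 = 49.67 mm
mid-season: 1.08 × 7.27 × 25 = 196.29 mm
late-season: 0.35 × 3.98 × 50 = 69.65 mm
Seasonal total = 315.61 mm

316 mm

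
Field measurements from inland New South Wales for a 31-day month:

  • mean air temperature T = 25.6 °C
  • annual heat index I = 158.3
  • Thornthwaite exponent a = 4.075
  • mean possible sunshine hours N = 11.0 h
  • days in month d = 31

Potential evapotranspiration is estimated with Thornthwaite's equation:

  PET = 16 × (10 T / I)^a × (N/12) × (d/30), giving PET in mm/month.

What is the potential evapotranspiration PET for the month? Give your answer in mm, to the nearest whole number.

10T/I = 10 × 25.6 / 158.3 = 1.6172
(10T/I)^a = 1.6172^4.075 = 7.0911
Uncorrected PET = 16 × 7.0911 = 113.458 mm
Correction = (N/12)(d/30) = (11.0/12)(31/30) = 0.9472
PET = 113.458 × 0.9472 = 107.467 mm/month

107 mm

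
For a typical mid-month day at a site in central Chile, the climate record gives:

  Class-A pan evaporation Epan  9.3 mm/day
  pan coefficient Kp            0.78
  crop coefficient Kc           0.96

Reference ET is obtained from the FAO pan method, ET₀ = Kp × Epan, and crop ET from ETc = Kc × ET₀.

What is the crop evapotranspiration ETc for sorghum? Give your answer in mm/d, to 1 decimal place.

ET₀ = 0.78 × 9.3 = 7.2540 mm/d
ETc = Kc × ET₀ = 0.96 × 7.2540 = 6.9638 mm/d

7.0 mm/d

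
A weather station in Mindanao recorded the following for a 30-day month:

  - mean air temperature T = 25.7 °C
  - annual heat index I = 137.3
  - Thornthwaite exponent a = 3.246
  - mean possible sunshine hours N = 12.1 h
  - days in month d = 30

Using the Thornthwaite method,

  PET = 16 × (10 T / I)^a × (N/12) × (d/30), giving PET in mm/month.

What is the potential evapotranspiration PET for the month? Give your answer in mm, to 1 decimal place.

10T/I = 10 × 25.7 / 137.3 = 1.8718
(10T/I)^a = 1.8718^3.246 = 7.6516
Uncorrected PET = 16 × 7.6516 = 122.426 mm
Correction = (N/12)(d/30) = (12.1/12)(30/30) = 1.0083
PET = 122.426 × 1.0083 = 123.442 mm/month

123.4 mm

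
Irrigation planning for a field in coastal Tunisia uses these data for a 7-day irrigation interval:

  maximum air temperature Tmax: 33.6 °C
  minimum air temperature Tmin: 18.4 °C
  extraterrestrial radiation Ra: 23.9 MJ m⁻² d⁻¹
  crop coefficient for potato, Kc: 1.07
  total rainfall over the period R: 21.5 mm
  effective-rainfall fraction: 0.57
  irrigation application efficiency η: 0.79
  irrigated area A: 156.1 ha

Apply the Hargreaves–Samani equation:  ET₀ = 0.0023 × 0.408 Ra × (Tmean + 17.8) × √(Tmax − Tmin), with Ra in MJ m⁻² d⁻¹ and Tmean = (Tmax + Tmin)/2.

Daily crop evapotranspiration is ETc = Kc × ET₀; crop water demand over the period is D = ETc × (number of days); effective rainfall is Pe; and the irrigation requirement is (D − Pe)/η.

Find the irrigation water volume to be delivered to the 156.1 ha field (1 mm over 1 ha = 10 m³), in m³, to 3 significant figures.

32500 m³

Tmean = (33.6 + 18.4)/2 = 26.00 °C
0.408 Ra = 0.408 × 23.9 = 9.7512 mm/d equivalent
ET₀ = 0.0023 × 9.7512 × (26.00 + 17.8) × √15.2 = 0.0023 × 9.7512 × 43.80 × 3.8987 = 3.8298 mm/d
ETc = Kc × ET₀ = 1.07 × 3.8298 = 4.0979 mm/d
Crop demand D = ETc × 7 d = 4.0979 × 7 = 28.685 mm
Pe = 0.57 × 21.5 = 12.255 mm
D − Pe = 28.685 − 12.255 = 16.430 mm
Gross irrigation = 16.430 / 0.79 = 20.797 mm
Volume = 20.797 mm × 156.1 ha × 10 = 32464.1 m³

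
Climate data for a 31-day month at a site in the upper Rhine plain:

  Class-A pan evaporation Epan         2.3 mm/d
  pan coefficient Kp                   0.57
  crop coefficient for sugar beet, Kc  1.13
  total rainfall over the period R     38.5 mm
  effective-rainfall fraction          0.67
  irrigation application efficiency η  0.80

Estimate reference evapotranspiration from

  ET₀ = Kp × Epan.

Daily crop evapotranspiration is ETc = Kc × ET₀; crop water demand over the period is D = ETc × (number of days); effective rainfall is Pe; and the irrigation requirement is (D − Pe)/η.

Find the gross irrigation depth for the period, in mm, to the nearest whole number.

25 mm

ET₀ = 0.57 × 2.3 = 1.3110 mm/d
ETc = Kc × ET₀ = 1.13 × 1.3110 = 1.4814 mm/d
Crop demand D = ETc × 31 d = 1.4814 × 31 = 45.923 mm
Pe = 0.67 × 38.5 = 25.795 mm
D − Pe = 45.923 − 25.795 = 20.128 mm
Gross irrigation = 20.128 / 0.80 = 25.160 mm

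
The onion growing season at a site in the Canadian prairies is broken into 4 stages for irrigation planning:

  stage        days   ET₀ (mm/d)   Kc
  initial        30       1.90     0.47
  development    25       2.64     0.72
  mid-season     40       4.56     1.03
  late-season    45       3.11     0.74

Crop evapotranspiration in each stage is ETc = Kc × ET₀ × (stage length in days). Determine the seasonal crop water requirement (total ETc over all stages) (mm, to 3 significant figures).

366 mm

initial: 0.47 × 1.90 × 30 = 26.79 mm
development: 0.72 × 2.64 × 25 = 47.52 mm
mid-season: 1.03 × 4.56 × 40 = 187.87 mm
late-season: 0.74 × 3.11 × 45 = 103.56 mm
Seasonal total = 365.74 mm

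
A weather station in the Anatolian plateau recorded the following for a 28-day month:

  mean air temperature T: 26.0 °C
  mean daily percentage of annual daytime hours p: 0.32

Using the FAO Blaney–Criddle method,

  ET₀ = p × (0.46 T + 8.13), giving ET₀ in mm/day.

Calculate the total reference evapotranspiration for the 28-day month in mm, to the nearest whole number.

180 mm

ET₀ = 0.32 × (0.46 × 26.0 + 8.13) = 0.32 × 20.090 = 6.4288 mm/d
Monthly total = 6.4288 × 28 = 180.006 mm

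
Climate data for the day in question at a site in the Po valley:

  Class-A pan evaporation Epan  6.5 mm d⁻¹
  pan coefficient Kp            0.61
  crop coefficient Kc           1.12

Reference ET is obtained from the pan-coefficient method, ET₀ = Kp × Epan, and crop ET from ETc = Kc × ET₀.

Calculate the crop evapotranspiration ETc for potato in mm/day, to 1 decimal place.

ET₀ = 0.61 × 6.5 = 3.9650 mm/d
ETc = Kc × ET₀ = 1.12 × 3.9650 = 4.4408 mm/d

4.4 mm/day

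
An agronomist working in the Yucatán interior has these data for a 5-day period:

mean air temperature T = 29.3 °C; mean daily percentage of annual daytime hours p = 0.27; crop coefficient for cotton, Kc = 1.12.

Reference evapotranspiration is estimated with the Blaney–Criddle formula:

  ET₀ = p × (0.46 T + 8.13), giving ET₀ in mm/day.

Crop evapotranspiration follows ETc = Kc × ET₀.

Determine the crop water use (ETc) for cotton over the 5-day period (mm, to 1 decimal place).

32.7 mm

ET₀ = 0.27 × (0.46 × 29.3 + 8.13) = 0.27 × 21.608 = 5.8342 mm/d
ETc = Kc × ET₀ = 1.12 × 5.8342 = 6.5343 mm/d
Over 5 days: 6.5343 × 5 = 32.672 mm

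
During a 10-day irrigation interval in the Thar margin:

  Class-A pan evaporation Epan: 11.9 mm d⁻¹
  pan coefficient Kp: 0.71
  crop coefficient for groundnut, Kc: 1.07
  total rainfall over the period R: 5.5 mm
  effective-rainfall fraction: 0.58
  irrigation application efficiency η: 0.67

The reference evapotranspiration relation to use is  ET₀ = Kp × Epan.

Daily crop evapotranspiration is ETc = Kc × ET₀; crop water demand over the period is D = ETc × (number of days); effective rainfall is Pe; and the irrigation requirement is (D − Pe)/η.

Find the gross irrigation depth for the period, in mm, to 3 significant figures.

130 mm

ET₀ = 0.71 × 11.9 = 8.4490 mm/d
ETc = Kc × ET₀ = 1.07 × 8.4490 = 9.0404 mm/d
Crop demand D = ETc × 10 d = 9.0404 × 10 = 90.404 mm
Pe = 0.58 × 5.5 = 3.190 mm
D − Pe = 90.404 − 3.190 = 87.214 mm
Gross irrigation = 87.214 / 0.67 = 130.170 mm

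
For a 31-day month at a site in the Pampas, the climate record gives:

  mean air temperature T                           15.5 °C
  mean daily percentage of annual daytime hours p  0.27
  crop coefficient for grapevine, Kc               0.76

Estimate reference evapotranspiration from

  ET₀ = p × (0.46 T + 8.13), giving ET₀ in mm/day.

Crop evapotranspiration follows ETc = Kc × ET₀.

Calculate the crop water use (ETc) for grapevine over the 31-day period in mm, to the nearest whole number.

97 mm

ET₀ = 0.27 × (0.46 × 15.5 + 8.13) = 0.27 × 15.260 = 4.1202 mm/d
ETc = Kc × ET₀ = 0.76 × 4.1202 = 3.1314 mm/d
Over 31 days: 3.1314 × 31 = 97.073 mm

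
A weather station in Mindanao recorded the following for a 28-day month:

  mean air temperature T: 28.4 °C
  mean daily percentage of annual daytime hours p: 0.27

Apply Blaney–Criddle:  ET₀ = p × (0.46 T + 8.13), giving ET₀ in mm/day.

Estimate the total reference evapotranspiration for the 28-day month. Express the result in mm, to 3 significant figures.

160 mm

ET₀ = 0.27 × (0.46 × 28.4 + 8.13) = 0.27 × 21.194 = 5.7224 mm/d
Monthly total = 5.7224 × 28 = 160.227 mm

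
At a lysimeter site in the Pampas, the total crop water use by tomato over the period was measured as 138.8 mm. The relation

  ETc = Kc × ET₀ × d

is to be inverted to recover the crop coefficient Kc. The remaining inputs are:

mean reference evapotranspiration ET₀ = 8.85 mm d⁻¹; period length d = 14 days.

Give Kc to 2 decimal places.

ETc = Kc × ET₀ × d  ⇒  Kc = ETc / (ET₀ × d)
Kc = 138.8 / (8.85 × 14) = 138.8 / 123.90 = 1.1203

1.12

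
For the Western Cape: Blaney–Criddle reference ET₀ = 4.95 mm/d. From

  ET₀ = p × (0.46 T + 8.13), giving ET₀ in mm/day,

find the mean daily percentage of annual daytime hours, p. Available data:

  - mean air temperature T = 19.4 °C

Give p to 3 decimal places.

0.290

p = ET₀ / (0.46 T + 8.13) = 4.95 / (0.46 × 19.4 + 8.13) = 4.95 / 17.054 = 0.2903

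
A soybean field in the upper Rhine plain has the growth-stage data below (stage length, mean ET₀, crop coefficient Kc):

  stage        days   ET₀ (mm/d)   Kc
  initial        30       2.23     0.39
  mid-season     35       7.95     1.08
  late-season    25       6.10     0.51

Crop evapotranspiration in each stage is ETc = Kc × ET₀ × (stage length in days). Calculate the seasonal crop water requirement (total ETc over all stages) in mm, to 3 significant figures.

initial: 0.39 × 2.23 × 30 = 26.09 mm
mid-season: 1.08 × 7.95 × 35 = 300.51 mm
late-season: 0.51 × 6.10 × 25 = 77.78 mm
Seasonal total = 404.38 mm

404 mm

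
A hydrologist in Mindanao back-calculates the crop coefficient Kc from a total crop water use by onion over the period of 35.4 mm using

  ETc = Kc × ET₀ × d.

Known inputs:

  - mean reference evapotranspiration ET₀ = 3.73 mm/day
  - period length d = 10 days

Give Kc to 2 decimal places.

0.95

ETc = Kc × ET₀ × d  ⇒  Kc = ETc / (ET₀ × d)
Kc = 35.4 / (3.73 × 10) = 35.4 / 37.30 = 0.9491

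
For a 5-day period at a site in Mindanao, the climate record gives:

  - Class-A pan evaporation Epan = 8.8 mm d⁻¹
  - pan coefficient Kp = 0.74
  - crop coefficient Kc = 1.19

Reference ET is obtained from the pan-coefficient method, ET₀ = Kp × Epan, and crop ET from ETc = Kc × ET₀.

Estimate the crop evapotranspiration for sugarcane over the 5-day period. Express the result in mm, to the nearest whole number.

39 mm

ET₀ = 0.74 × 8.8 = 6.5120 mm/d
ETc = Kc × ET₀ = 1.19 × 6.5120 = 7.7493 mm/d
Over 5 days: 7.7493 × 5 = 38.747 mm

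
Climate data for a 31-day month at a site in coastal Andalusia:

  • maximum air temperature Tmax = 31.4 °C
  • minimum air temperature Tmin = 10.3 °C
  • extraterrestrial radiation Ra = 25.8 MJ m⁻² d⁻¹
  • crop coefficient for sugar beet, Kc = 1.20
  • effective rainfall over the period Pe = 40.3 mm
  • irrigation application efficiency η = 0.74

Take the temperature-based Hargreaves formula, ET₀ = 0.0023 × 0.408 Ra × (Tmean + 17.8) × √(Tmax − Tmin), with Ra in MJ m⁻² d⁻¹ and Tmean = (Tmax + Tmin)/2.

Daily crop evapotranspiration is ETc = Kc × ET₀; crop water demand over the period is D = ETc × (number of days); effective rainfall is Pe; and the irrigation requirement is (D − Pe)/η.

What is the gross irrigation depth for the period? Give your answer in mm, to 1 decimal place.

161.6 mm

Tmean = (31.4 + 10.3)/2 = 20.85 °C
0.408 Ra = 0.408 × 25.8 = 10.5264 mm/d equivalent
ET₀ = 0.0023 × 10.5264 × (20.85 + 17.8) × √21.1 = 0.0023 × 10.5264 × 38.65 × 4.5935 = 4.2983 mm/d
ETc = Kc × ET₀ = 1.20 × 4.2983 = 5.1580 mm/d
Crop demand D = ETc × 31 d = 5.1580 × 31 = 159.898 mm
D − Pe = 159.898 − 40.3 = 119.598 mm
Gross irrigation = 119.598 / 0.74 = 161.619 mm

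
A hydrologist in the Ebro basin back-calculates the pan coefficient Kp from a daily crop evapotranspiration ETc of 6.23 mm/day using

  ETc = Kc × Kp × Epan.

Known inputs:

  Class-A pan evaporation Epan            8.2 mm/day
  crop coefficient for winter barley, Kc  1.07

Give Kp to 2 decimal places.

0.71

ETc = Kc × Kp × Epan  ⇒  Kp = ETc / (Kc × Epan)
Kp = 6.23 / (1.07 × 8.2) = 6.23 / 8.774 = 0.7101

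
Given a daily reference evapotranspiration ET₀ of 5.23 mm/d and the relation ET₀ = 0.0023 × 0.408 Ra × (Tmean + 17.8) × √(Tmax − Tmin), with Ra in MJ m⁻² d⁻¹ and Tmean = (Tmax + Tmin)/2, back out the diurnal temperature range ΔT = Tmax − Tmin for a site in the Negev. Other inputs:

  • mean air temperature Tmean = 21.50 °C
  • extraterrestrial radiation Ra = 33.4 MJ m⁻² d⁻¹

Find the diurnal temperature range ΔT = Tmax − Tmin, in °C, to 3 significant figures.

√ΔT = ET₀ / [0.0023 × 0.408 × Ra × (Tmean+17.8)] = 5.23 / (0.0023 × 13.6272 × 39.30) = 4.2459
ΔT = 4.2459² = 18.028 °C

18.0 °C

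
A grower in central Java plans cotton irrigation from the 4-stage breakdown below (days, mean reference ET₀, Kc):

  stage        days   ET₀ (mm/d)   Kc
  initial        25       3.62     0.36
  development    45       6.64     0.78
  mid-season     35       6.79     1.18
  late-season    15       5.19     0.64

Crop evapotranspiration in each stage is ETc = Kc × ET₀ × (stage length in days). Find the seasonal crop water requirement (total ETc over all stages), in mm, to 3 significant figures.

initial: 0.36 × 3.62 × 25 = 32.58 mm
development: 0.78 × 6.64 × 45 = 233.06 mm
mid-season: 1.18 × 6.79 × 35 = 280.43 mm
late-season: 0.64 × 5.19 × 15 = 49.82 mm
Seasonal total = 595.89 mm

596 mm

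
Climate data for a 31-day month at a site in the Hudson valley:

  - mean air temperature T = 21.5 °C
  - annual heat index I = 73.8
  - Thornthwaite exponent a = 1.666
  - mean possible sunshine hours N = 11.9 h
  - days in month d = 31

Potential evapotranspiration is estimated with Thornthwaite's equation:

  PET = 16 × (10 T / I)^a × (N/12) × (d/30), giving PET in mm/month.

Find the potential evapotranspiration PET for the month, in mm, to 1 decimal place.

10T/I = 10 × 21.5 / 73.8 = 2.9133
(10T/I)^a = 2.9133^1.666 = 5.9383
Uncorrected PET = 16 × 5.9383 = 95.013 mm
Correction = (N/12)(d/30) = (11.9/12)(31/30) = 1.0247
PET = 95.013 × 1.0247 = 97.360 mm/month

97.4 mm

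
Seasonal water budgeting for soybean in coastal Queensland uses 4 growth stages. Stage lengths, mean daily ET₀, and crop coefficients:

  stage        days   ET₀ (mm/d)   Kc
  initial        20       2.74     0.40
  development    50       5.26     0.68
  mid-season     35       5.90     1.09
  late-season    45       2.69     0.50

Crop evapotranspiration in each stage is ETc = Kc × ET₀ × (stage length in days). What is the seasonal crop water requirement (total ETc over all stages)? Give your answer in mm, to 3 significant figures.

486 mm

initial: 0.40 × 2.74 × 20 = 21.92 mm
development: 0.68 × 5.26 × 50 = 178.84 mm
mid-season: 1.09 × 5.90 × 35 = 225.09 mm
late-season: 0.50 × 2.69 × 45 = 60.53 mm
Seasonal total = 486.38 mm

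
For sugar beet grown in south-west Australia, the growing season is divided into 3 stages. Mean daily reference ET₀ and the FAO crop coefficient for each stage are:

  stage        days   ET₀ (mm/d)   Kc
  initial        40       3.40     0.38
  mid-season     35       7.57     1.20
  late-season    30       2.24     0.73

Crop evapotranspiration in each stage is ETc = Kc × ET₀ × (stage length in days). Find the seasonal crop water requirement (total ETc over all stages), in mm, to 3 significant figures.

419 mm

initial: 0.38 × 3.40 × 40 = 51.68 mm
mid-season: 1.20 × 7.57 × 35 = 317.94 mm
late-season: 0.73 × 2.24 × 30 = 49.06 mm
Seasonal total = 418.68 mm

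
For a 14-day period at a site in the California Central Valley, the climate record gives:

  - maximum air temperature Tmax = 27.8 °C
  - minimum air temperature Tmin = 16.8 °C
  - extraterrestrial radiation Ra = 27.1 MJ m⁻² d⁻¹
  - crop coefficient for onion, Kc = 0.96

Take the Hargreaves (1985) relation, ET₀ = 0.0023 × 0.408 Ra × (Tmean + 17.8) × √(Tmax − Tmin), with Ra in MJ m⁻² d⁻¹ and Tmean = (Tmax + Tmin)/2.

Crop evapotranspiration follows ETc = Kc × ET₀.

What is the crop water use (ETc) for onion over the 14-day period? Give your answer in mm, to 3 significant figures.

Tmean = (27.8 + 16.8)/2 = 22.30 °C
0.408 Ra = 0.408 × 27.1 = 11.0568 mm/d equivalent
ET₀ = 0.0023 × 11.0568 × (22.30 + 17.8) × √11.0 = 0.0023 × 11.0568 × 40.10 × 3.3166 = 3.3822 mm/d
ETc = Kc × ET₀ = 0.96 × 3.3822 = 3.2469 mm/d
Over 14 days: 3.2469 × 14 = 45.457 mm

45.5 mm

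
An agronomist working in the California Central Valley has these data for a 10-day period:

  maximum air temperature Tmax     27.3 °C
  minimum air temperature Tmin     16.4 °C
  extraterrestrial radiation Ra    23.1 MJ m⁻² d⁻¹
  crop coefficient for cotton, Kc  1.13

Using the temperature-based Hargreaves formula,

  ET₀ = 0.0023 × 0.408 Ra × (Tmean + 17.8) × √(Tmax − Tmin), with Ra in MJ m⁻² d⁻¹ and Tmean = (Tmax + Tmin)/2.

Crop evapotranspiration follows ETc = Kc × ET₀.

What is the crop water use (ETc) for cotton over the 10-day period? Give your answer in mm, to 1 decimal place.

Tmean = (27.3 + 16.4)/2 = 21.85 °C
0.408 Ra = 0.408 × 23.1 = 9.4248 mm/d equivalent
ET₀ = 0.0023 × 9.4248 × (21.85 + 17.8) × √10.9 = 0.0023 × 9.4248 × 39.65 × 3.3015 = 2.8376 mm/d
ETc = Kc × ET₀ = 1.13 × 2.8376 = 3.2065 mm/d
Over 10 days: 3.2065 × 10 = 32.065 mm

32.1 mm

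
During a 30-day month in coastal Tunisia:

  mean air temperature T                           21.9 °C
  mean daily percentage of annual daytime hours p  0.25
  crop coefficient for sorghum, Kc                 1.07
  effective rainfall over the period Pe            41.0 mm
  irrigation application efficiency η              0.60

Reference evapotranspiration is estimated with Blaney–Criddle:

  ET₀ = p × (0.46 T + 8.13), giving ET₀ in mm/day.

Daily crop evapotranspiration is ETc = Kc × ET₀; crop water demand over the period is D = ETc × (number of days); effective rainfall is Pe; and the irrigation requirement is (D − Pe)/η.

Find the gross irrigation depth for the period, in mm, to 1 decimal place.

ET₀ = 0.25 × (0.46 × 21.9 + 8.13) = 0.25 × 18.204 = 4.5510 mm/d
ETc = Kc × ET₀ = 1.07 × 4.5510 = 4.8696 mm/d
Crop demand D = ETc × 30 d = 4.8696 × 30 = 146.088 mm
D − Pe = 146.088 − 41.0 = 105.088 mm
Gross irrigation = 105.088 / 0.60 = 175.147 mm

175.1 mm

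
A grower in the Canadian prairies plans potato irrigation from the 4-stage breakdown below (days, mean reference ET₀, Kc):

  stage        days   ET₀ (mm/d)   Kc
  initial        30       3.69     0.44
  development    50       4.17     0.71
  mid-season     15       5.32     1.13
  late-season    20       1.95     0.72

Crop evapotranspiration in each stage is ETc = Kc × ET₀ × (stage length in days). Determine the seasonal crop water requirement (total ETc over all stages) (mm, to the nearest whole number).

initial: 0.44 × 3.69 × 30 = 48.71 mm
development: 0.71 × 4.17 × 50 = 148.04 mm
mid-season: 1.13 × 5.32 × 15 = 90.17 mm
late-season: 0.72 × 1.95 × 20 = 28.08 mm
Seasonal total = 315.00 mm

315 mm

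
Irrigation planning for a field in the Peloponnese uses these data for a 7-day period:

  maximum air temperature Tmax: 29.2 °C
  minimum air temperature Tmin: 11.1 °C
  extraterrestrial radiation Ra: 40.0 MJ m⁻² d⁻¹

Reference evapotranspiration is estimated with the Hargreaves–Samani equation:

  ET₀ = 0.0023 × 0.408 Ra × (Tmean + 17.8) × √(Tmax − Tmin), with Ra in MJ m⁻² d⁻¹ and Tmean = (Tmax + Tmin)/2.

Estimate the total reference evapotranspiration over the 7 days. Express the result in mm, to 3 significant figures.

42.4 mm

Tmean = (29.2 + 11.1)/2 = 20.15 °C
0.408 Ra = 0.408 × 40.0 = 16.3200 mm/d equivalent
ET₀ = 0.0023 × 16.3200 × (20.15 + 17.8) × √18.1 = 0.0023 × 16.3200 × 37.95 × 4.2544 = 6.0604 mm/d
Over 7 days: 6.0604 × 7 = 42.423 mm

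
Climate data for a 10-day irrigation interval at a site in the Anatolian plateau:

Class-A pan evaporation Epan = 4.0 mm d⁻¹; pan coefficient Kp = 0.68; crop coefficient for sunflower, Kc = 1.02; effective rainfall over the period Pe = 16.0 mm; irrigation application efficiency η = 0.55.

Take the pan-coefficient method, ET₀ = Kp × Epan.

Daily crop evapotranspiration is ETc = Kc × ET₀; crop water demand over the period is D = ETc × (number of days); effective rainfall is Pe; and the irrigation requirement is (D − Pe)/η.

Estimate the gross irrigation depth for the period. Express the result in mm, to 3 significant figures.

21.4 mm

ET₀ = 0.68 × 4.0 = 2.7200 mm/d
ETc = Kc × ET₀ = 1.02 × 2.7200 = 2.7744 mm/d
Crop demand D = ETc × 10 d = 2.7744 × 10 = 27.744 mm
D − Pe = 27.744 − 16.0 = 11.744 mm
Gross irrigation = 11.744 / 0.55 = 21.353 mm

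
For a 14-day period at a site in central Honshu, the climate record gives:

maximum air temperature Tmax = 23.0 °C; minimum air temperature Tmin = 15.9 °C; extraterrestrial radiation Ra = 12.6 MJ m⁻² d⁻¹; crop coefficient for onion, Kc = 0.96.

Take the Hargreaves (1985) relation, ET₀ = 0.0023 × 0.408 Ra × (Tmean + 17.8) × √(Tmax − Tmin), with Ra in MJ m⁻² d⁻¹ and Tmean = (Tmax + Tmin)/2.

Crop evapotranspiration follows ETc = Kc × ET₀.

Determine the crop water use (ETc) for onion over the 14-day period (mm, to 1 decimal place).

15.8 mm

Tmean = (23.0 + 15.9)/2 = 19.45 °C
0.408 Ra = 0.408 × 12.6 = 5.1408 mm/d equivalent
ET₀ = 0.0023 × 5.1408 × (19.45 + 17.8) × √7.1 = 0.0023 × 5.1408 × 37.25 × 2.6646 = 1.1736 mm/d
ETc = Kc × ET₀ = 0.96 × 1.1736 = 1.1267 mm/d
Over 14 days: 1.1267 × 14 = 15.774 mm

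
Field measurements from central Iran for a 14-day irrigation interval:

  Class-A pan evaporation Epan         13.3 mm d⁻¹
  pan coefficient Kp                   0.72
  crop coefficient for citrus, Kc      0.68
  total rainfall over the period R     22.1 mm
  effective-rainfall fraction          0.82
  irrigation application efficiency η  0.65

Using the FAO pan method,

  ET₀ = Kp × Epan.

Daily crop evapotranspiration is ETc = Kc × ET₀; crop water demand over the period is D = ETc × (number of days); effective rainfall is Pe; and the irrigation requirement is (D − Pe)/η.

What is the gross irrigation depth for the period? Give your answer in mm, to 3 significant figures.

112 mm

ET₀ = 0.72 × 13.3 = 9.5760 mm/d
ETc = Kc × ET₀ = 0.68 × 9.5760 = 6.5117 mm/d
Crop demand D = ETc × 14 d = 6.5117 × 14 = 91.164 mm
Pe = 0.82 × 22.1 = 18.122 mm
D − Pe = 91.164 − 18.122 = 73.042 mm
Gross irrigation = 73.042 / 0.65 = 112.372 mm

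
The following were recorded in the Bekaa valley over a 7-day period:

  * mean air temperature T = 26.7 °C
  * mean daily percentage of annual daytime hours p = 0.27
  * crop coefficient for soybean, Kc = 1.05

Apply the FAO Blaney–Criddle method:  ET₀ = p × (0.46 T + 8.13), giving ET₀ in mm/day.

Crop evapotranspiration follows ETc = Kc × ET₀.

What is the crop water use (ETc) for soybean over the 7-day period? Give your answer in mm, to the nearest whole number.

ET₀ = 0.27 × (0.46 × 26.7 + 8.13) = 0.27 × 20.412 = 5.5112 mm/d
ETc = Kc × ET₀ = 1.05 × 5.5112 = 5.7868 mm/d
Over 7 days: 5.7868 × 7 = 40.508 mm

41 mm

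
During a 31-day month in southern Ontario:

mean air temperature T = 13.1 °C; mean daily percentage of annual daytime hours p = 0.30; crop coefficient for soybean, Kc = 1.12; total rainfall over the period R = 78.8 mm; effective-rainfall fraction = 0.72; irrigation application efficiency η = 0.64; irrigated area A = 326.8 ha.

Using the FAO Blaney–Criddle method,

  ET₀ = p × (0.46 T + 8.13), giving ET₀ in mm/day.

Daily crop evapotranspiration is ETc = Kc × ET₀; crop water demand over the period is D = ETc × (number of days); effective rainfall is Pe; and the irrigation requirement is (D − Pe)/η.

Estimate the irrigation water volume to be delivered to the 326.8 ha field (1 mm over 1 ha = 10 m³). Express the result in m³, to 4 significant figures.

ET₀ = 0.30 × (0.46 × 13.1 + 8.13) = 0.30 × 14.156 = 4.2468 mm/d
ETc = Kc × ET₀ = 1.12 × 4.2468 = 4.7564 mm/d
Crop demand D = ETc × 31 d = 4.7564 × 31 = 147.448 mm
Pe = 0.72 × 78.8 = 56.736 mm
D − Pe = 147.448 − 56.736 = 90.712 mm
Gross irrigation = 90.712 / 0.64 = 141.738 mm
Volume = 141.738 mm × 326.8 ha × 10 = 463199.8 m³

463200 m³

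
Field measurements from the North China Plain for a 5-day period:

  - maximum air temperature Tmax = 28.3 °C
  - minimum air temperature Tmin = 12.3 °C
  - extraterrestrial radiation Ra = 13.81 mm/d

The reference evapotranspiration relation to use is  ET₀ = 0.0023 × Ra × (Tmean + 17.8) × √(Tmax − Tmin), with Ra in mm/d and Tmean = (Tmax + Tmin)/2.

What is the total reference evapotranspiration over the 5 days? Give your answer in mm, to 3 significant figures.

Tmean = (28.3 + 12.3)/2 = 20.30 °C
ET₀ = 0.0023 × 13.81 × (20.30 + 17.8) × √16.0 = 0.0023 × 13.81 × 38.10 × 4.0000 = 4.8407 mm/d
Over 5 days: 4.8407 × 5 = 24.204 mm

24.2 mm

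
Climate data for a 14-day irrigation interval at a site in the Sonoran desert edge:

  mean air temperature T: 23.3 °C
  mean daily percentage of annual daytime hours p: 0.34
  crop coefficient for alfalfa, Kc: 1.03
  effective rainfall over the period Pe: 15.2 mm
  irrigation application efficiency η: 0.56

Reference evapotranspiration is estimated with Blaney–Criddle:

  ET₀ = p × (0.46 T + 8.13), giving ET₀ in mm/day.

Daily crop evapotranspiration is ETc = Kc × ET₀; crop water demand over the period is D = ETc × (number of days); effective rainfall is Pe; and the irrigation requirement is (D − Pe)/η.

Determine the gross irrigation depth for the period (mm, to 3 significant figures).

ET₀ = 0.34 × (0.46 × 23.3 + 8.13) = 0.34 × 18.848 = 6.4083 mm/d
ETc = Kc × ET₀ = 1.03 × 6.4083 = 6.6005 mm/d
Crop demand D = ETc × 14 d = 6.6005 × 14 = 92.407 mm
D − Pe = 92.407 − 15.2 = 77.207 mm
Gross irrigation = 77.207 / 0.56 = 137.870 mm

138 mm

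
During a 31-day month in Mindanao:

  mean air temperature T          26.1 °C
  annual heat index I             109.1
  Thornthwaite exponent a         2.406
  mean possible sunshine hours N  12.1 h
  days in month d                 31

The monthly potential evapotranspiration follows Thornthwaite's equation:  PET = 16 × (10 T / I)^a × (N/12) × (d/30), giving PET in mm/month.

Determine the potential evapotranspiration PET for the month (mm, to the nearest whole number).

10T/I = 10 × 26.1 / 109.1 = 2.3923
(10T/I)^a = 2.3923^2.406 = 8.1551
Uncorrected PET = 16 × 8.1551 = 130.482 mm
Correction = (N/12)(d/30) = (12.1/12)(31/30) = 1.0419
PET = 130.482 × 1.0419 = 135.949 mm/month

136 mm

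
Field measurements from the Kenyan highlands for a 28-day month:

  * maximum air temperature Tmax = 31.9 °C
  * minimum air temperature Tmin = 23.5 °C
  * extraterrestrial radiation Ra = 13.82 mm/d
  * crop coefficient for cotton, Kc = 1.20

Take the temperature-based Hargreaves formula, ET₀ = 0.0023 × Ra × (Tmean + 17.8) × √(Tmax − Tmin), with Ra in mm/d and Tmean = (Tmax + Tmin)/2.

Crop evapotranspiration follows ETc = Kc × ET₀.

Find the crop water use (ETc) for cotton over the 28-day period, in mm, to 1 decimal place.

140.8 mm

Tmean = (31.9 + 23.5)/2 = 27.70 °C
ET₀ = 0.0023 × 13.82 × (27.70 + 17.8) × √8.4 = 0.0023 × 13.82 × 45.50 × 2.8983 = 4.1917 mm/d
ETc = Kc × ET₀ = 1.20 × 4.1917 = 5.0300 mm/d
Over 28 days: 5.0300 × 28 = 140.840 mm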